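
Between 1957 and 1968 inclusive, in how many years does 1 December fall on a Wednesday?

Day of week of December 1 in each year:
1957: Sun, 1958: Mon, 1959: Tue, 1960: Thu, 1961: Fri, 1962: Sat, 1963: Sun, 1964: Tue, 1965: Wed ✓, 1966: Thu, 1967: Fri, 1968: Sun
Wednesdays: 1965.

1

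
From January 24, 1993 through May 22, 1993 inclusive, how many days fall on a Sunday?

17 Sundays

January 24, 1993 is a Sunday.
The range spans 119 days (inclusive of both endpoints).
119 = 7 × 17, so the span is exactly 17 full weeks.
Each full week contributes one Sunday: 17 so far.
Total: 17.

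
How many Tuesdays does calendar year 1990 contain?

52

January 1, 1990 is a Monday.
That's 365 days from start to end, counting both.
365 = 7 × 52 + 1, so there are 52 full weeks plus 1 extra day.
Each full week contributes one Tuesday: 52 so far.
The 1 extra day is Mon — none qualify.
Total: 52 + 0 = 52.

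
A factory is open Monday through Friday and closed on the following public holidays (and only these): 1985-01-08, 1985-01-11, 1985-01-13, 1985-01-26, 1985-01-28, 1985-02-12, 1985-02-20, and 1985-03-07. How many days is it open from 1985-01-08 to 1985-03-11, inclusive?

39 working days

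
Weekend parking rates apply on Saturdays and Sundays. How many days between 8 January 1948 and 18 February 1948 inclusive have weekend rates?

12

8 January 1948 is a Thursday.
From 8 January 1948 to 18 February 1948 is 42 days inclusive.
42 = 7 × 6, so the span is exactly 6 full weeks.
Each full week contributes 2 weekend days (Sat, Sun): 6 × 2 = 12.
Total: 12.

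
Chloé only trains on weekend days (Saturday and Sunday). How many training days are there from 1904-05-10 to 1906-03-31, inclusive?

197

1904-05-10 is a Tuesday.
The range spans 691 days (inclusive of both endpoints).
691 = 7 × 98 + 5, so there are 98 full weeks plus 5 extra days.
Each full week contributes 2 weekend days (Sat, Sun): 98 × 2 = 196.
The 5 extra days are Tuesday, Wednesday, Thursday, Friday, Saturday — 1 of them qualifies.
Total: 196 + 1 = 197.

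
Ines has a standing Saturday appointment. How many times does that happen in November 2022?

4

1 November 2022 is a Tuesday.
That's 30 days from start to end, counting both.
30 = 7 × 4 + 2, so there are 4 full weeks plus 2 extra days.
Each full week contributes one Saturday: 4 so far.
The 2 extra days are Tuesday, Wednesday — none qualify.
Total: 4 + 0 = 4.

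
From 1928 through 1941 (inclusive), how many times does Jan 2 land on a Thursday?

Day of week of January 2 in each year:
1928: Mon, 1929: Wed, 1930: Thu ✓, 1931: Fri, 1932: Sat, 1933: Mon, 1934: Tue, 1935: Wed, 1936: Thu ✓, 1937: Sat, 1938: Sun, 1939: Mon, 1940: Tue, 1941: Thu ✓
Thursdays: 1930, 1936, 1941.

3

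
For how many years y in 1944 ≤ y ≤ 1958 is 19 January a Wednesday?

Day of week of January 19 in each year:
1944: Wed ✓, 1945: Fri, 1946: Sat, 1947: Sun, 1948: Mon, 1949: Wed ✓, 1950: Thu, 1951: Fri, 1952: Sat, 1953: Mon, 1954: Tue, 1955: Wed ✓, 1956: Thu, 1957: Sat, 1958: Sun
Wednesdays: 1944, 1949, 1955.

3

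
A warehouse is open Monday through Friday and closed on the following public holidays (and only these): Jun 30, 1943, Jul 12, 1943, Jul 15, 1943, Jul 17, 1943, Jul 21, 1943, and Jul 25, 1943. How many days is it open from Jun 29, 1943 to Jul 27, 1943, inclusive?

17

Jun 29, 1943 is a Tuesday.
That's 29 days from start to end, counting both.
29 = 7 × 4 + 1, so there are 4 full weeks plus 1 extra day.
Each full week contributes 5 weekdays (Mon–Fri): 4 × 5 = 20.
The 1 extra day is Tue — 1 of them qualifies.
Total: 20 + 1 = 21.
Holidays: Jun 30, 1943 (Wed); Jul 12, 1943 (Mon); Jul 15, 1943 (Thu); Jul 17, 1943 (Sat); Jul 21, 1943 (Wed); Jul 25, 1943 (Sun).
4 of the 6 holidays fall on weekdays; the rest are weekends and were already excluded.
Business days: 21 − 4 = 17.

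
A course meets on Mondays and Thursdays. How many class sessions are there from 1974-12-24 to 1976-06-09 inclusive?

152

1974-12-24 is a Tuesday.
The range spans 534 days (inclusive of both endpoints).
534 = 7 × 76 + 2, so there are 76 full weeks plus 2 extra days.
Each full week contributes 2 days from the set (Mon, Thu): 76 × 2 = 152.
The 2 extra days are Tuesday, Wednesday — none qualify.
Total: 152 + 0 = 152.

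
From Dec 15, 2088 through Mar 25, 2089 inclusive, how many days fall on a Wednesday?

Dec 15, 2088 is a Wednesday.
The range spans 101 days (inclusive of both endpoints).
101 = 7 × 14 + 3, so there are 14 full weeks plus 3 extra days.
Each full week contributes one Wednesday: 14 so far.
The 3 extra days are Wed, Thu, Fri — 1 of them qualifies.
Total: 14 + 1 = 15.

15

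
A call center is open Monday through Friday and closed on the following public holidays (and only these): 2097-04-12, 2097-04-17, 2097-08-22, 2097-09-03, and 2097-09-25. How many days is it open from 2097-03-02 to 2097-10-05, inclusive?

2097-03-02 is a Saturday.
The range spans 218 days (inclusive of both endpoints).
218 = 7 × 31 + 1, so there are 31 full weeks plus 1 extra day.
Each full week contributes 5 weekdays (Mon–Fri): 31 × 5 = 155.
The 1 extra day is Saturday — none qualify.
Total: 155 + 0 = 155.
Holidays: 2097-04-12 (Fri); 2097-04-17 (Wed); 2097-08-22 (Thu); 2097-09-03 (Tue); 2097-09-25 (Wed).
All 5 holidays fall on weekdays, so subtract 5.
Business days: 155 − 5 = 150.

150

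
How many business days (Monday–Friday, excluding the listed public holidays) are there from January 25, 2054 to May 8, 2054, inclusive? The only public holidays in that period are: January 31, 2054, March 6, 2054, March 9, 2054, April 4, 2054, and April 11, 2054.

73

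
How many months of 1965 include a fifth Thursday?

A month has five Thursdays exactly when Thursday falls within its first (length − 28) days.
Jan: 31 days, starts Fri → 5 of Fri, Sat, Sun
Feb: 28 days, starts Mon → 5 of (none)
Mar: 31 days, starts Mon → 5 of Mon, Tue, Wed
Apr: 30 days, starts Thu → 5 of Thu, Fri ✓
May: 31 days, starts Sat → 5 of Sat, Sun, Mon
Jun: 30 days, starts Tue → 5 of Tue, Wed
Jul: 31 days, starts Thu → 5 of Thu, Fri, Sat ✓
Aug: 31 days, starts Sun → 5 of Sun, Mon, Tue
Sep: 30 days, starts Wed → 5 of Wed, Thu ✓
Oct: 31 days, starts Fri → 5 of Fri, Sat, Sun
Nov: 30 days, starts Mon → 5 of Mon, Tue
Dec: 31 days, starts Wed → 5 of Wed, Thu, Fri ✓
Months with five Thursdays: Apr, Jul, Sep, Dec.

4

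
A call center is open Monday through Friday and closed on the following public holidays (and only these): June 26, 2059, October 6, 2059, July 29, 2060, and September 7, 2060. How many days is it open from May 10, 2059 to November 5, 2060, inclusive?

May 10, 2059 is a Saturday.
From May 10, 2059 to November 5, 2060 is 546 days inclusive.
546 = 7 × 78, so the span is exactly 78 full weeks.
Each full week contributes 5 weekdays (Mon–Fri): 78 × 5 = 390.
Total: 390.
Holidays: June 26, 2059 (Thu); October 6, 2059 (Mon); July 29, 2060 (Thu); September 7, 2060 (Tue).
All 4 holidays fall on weekdays, so subtract 4.
Business days: 390 − 4 = 386.

386 business days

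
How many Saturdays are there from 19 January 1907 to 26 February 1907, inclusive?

6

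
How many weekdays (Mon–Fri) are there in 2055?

1 January 2055 is a Friday.
From 1 January 2055 to 31 December 2055 is 365 days inclusive.
365 = 7 × 52 + 1, so there are 52 full weeks plus 1 extra day.
Each full week contributes 5 weekdays (Mon–Fri): 52 × 5 = 260.
The 1 extra day is Fri — 1 of them qualifies.
Total: 260 + 1 = 261.

261 weekdays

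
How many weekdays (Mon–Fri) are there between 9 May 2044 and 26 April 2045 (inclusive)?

9 May 2044 is a Monday.
That's 353 days from start to end, counting both.
353 = 7 × 50 + 3, so there are 50 full weeks plus 3 extra days.
Each full week contributes 5 weekdays (Mon–Fri): 50 × 5 = 250.
The 3 extra days are Mon, Tue, Wed — 3 of them qualify.
Total: 250 + 3 = 253.

253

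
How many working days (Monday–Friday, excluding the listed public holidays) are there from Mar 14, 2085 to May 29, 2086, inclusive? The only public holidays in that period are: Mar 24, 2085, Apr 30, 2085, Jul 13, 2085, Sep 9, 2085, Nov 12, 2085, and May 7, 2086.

Mar 14, 2085 is a Wednesday.
That's 442 days from start to end, counting both.
442 = 7 × 63 + 1, so there are 63 full weeks plus 1 extra day.
Each full week contributes 5 weekdays (Mon–Fri): 63 × 5 = 315.
The 1 extra day is Wednesday — 1 of them qualifies.
Total: 315 + 1 = 316.
Holidays: Mar 24, 2085 (Sat); Apr 30, 2085 (Mon); Jul 13, 2085 (Fri); Sep 9, 2085 (Sun); Nov 12, 2085 (Mon); May 7, 2086 (Tue).
4 of the 6 holidays fall on weekdays; the rest are weekends and were already excluded.
Business days: 316 − 4 = 312.

312 working days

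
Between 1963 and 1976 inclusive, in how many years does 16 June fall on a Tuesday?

2

Day of week of June 16 in each year:
1963: Sun, 1964: Tue ✓, 1965: Wed, 1966: Thu, 1967: Fri, 1968: Sun, 1969: Mon, 1970: Tue ✓, 1971: Wed, 1972: Fri, 1973: Sat, 1974: Sun, 1975: Mon, 1976: Wed
Tuesdays: 1964, 1970.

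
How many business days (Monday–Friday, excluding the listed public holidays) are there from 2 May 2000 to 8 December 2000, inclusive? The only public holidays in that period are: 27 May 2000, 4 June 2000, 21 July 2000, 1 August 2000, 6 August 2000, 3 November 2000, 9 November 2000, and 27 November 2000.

2 May 2000 is a Tuesday.
That's 221 days from start to end, counting both.
221 = 7 × 31 + 4, so there are 31 full weeks plus 4 extra days.
Each full week contributes 5 weekdays (Mon–Fri): 31 × 5 = 155.
The 4 extra days are Tuesday, Wednesday, Thursday, Friday — 4 of them qualify.
Total: 155 + 4 = 159.
Holidays: 27 May 2000 (Sat); 4 June 2000 (Sun); 21 July 2000 (Fri); 1 August 2000 (Tue); 6 August 2000 (Sun); 3 November 2000 (Fri); 9 November 2000 (Thu); 27 November 2000 (Mon).
5 of the 8 holidays fall on weekdays; the rest are weekends and were already excluded.
Business days: 159 − 5 = 154.

154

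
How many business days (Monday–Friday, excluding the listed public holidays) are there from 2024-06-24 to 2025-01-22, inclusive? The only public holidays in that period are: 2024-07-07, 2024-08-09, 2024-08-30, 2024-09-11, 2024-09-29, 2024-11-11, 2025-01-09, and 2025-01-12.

148

2024-06-24 is a Monday.
The range spans 213 days (inclusive of both endpoints).
213 = 7 × 30 + 3, so there are 30 full weeks plus 3 extra days.
Each full week contributes 5 weekdays (Mon–Fri): 30 × 5 = 150.
The 3 extra days are Monday, Tuesday, Wednesday — 3 of them qualify.
Total: 150 + 3 = 153.
Holidays: 2024-07-07 (Sun); 2024-08-09 (Fri); 2024-08-30 (Fri); 2024-09-11 (Wed); 2024-09-29 (Sun); 2024-11-11 (Mon); 2025-01-09 (Thu); 2025-01-12 (Sun).
5 of the 8 holidays fall on weekdays; the rest are weekends and were already excluded.
Business days: 153 − 5 = 148.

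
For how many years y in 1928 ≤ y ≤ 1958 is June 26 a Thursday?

Day of week of June 26 in each year:
1928: Tue, 1929: Wed, 1930: Thu ✓, 1931: Fri, 1932: Sun, 1933: Mon, 1934: Tue, 1935: Wed, 1936: Fri, 1937: Sat, 1938: Sun, 1939: Mon, 1940: Wed, 1941: Thu ✓, 1942: Fri, 1943: Sat, 1944: Mon, 1945: Tue, 1946: Wed, 1947: Thu ✓, 1948: Sat, 1949: Sun, 1950: Mon, 1951: Tue, 1952: Thu ✓, 1953: Fri, 1954: Sat, 1955: Sun, 1956: Tue, 1957: Wed, 1958: Thu ✓
Thursdays: 1930, 1941, 1947, 1952, 1958.

5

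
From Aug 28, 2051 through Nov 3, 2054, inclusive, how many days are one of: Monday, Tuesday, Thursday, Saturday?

666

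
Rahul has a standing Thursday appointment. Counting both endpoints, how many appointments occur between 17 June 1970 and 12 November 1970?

17 June 1970 is a Wednesday.
The range spans 149 days (inclusive of both endpoints).
149 = 7 × 21 + 2, so there are 21 full weeks plus 2 extra days.
Each full week contributes one Thursday: 21 so far.
The 2 extra days are Wed, Thu — 1 of them qualifies.
Total: 21 + 1 = 22.

22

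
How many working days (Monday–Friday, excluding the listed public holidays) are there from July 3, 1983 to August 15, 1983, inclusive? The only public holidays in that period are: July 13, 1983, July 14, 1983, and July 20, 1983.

July 3, 1983 is a Sunday.
From July 3, 1983 to August 15, 1983 is 44 days inclusive.
44 = 7 × 6 + 2, so there are 6 full weeks plus 2 extra days.
Each full week contributes 5 weekdays (Mon–Fri): 6 × 5 = 30.
The 2 extra days are Sun, Mon — 1 of them qualifies.
Total: 30 + 1 = 31.
Holidays: July 13, 1983 (Wed); July 14, 1983 (Thu); July 20, 1983 (Wed).
All 3 holidays fall on weekdays, so subtract 3.
Business days: 31 − 3 = 28.

28 working days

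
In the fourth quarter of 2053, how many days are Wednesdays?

2053-10-01 is a Wednesday.
The range spans 92 days (inclusive of both endpoints).
92 = 7 × 13 + 1, so there are 13 full weeks plus 1 extra day.
Each full week contributes one Wednesday: 13 so far.
The 1 extra day is Wednesday — 1 of them qualifies.
Total: 13 + 1 = 14.

14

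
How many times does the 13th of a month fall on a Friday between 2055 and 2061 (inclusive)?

10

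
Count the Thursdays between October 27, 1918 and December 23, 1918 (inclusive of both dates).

8

October 27, 1918 is a Sunday.
From October 27, 1918 to December 23, 1918 is 58 days inclusive.
58 = 7 × 8 + 2, so there are 8 full weeks plus 2 extra days.
Each full week contributes one Thursday: 8 so far.
The 2 extra days are Sunday, Monday — none qualify.
Total: 8 + 0 = 8.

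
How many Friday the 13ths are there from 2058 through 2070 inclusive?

22

Friday-the-13ths by year:
2058: Sep, Dec
2059: Jun
2060: Feb, Aug
2061: May
2062: Jan, Oct
2063: Apr, Jul
2064: Jun
2065: Feb, Mar, Nov
2066: Aug
2067: May
2068: Jan, Apr, Jul
2069: Sep, Dec
2070: Jun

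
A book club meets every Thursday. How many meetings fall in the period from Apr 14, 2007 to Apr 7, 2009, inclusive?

Apr 14, 2007 is a Saturday.
The range spans 725 days (inclusive of both endpoints).
725 = 7 × 103 + 4, so there are 103 full weeks plus 4 extra days.
Each full week contributes one Thursday: 103 so far.
The 4 extra days are Saturday, Sunday, Monday, Tuesday — none qualify.
Total: 103 + 0 = 103.

103 Thursdays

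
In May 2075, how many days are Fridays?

5

May 1, 2075 is a Wednesday.
The range spans 31 days (inclusive of both endpoints).
31 = 7 × 4 + 3, so there are 4 full weeks plus 3 extra days.
Each full week contributes one Friday: 4 so far.
The 3 extra days are Wed, Thu, Fri — 1 of them qualifies.
Total: 4 + 1 = 5.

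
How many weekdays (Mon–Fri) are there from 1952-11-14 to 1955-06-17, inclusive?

1952-11-14 is a Friday.
From 1952-11-14 to 1955-06-17 is 946 days inclusive.
946 = 7 × 135 + 1, so there are 135 full weeks plus 1 extra day.
Each full week contributes 5 weekdays (Mon–Fri): 135 × 5 = 675.
The 1 extra day is Fri — 1 of them qualifies.
Total: 675 + 1 = 676.

676 weekdays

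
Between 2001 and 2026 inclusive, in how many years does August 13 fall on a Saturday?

4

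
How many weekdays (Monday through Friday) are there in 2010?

261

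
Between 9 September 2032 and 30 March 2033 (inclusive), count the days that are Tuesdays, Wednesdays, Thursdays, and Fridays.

9 September 2032 is a Thursday.
From 9 September 2032 to 30 March 2033 is 203 days inclusive.
203 = 7 × 29, so the span is exactly 29 full weeks.
Each full week contributes 4 days from the set (Tue, Wed, Thu, Fri): 29 × 4 = 116.

116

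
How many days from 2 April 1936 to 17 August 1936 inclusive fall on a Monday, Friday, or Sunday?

60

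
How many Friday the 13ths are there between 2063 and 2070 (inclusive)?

14

Friday-the-13ths by year:
2063: Apr, Jul
2064: Jun
2065: Feb, Mar, Nov
2066: Aug
2067: May
2068: Jan, Apr, Jul
2069: Sep, Dec
2070: Jun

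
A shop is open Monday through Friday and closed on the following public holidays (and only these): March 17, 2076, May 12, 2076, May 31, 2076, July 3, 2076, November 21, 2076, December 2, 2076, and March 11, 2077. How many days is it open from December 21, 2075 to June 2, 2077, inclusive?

373 business days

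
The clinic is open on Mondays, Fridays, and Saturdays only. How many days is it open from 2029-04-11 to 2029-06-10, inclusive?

26

2029-04-11 is a Wednesday.
From 2029-04-11 to 2029-06-10 is 61 days inclusive.
61 = 7 × 8 + 5, so there are 8 full weeks plus 5 extra days.
Each full week contributes 3 days from the set (Mon, Fri, Sat): 8 × 3 = 24.
The 5 extra days are Wed, Thu, Fri, Sat, Sun — 2 of them qualify.
Total: 24 + 2 = 26.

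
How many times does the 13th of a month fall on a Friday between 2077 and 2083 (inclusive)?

Friday-the-13ths by year:
2077: Aug
2078: May
2079: Jan, Oct
2080: Sep, Dec
2081: Jun
2082: Feb, Mar, Nov
2083: Aug

11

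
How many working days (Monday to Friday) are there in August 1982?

22 weekdays

August 1, 1982 is a Sunday.
The range spans 31 days (inclusive of both endpoints).
31 = 7 × 4 + 3, so there are 4 full weeks plus 3 extra days.
Each full week contributes 5 weekdays (Mon–Fri): 4 × 5 = 20.
The 3 extra days are Sunday, Monday, Tuesday — 2 of them qualify.
Total: 20 + 2 = 22.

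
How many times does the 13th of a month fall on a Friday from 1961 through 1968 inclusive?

Friday-the-13ths by year:
1961: Jan, Oct
1962: Apr, Jul
1963: Sep, Dec
1964: Mar, Nov
1965: Aug
1966: May
1967: Jan, Oct
1968: Sep, Dec

14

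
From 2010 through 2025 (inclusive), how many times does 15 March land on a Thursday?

Day of week of March 15 in each year:
2010: Mon, 2011: Tue, 2012: Thu ✓, 2013: Fri, 2014: Sat, 2015: Sun, 2016: Tue, 2017: Wed, 2018: Thu ✓, 2019: Fri, 2020: Sun, 2021: Mon, 2022: Tue, 2023: Wed, 2024: Fri, 2025: Sat
Thursdays: 2012, 2018.

2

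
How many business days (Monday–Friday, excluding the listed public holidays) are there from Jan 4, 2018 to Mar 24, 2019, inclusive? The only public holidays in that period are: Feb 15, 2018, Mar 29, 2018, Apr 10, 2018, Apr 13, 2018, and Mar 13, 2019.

Jan 4, 2018 is a Thursday.
From Jan 4, 2018 to Mar 24, 2019 is 445 days inclusive.
445 = 7 × 63 + 4, so there are 63 full weeks plus 4 extra days.
Each full week contributes 5 weekdays (Mon–Fri): 63 × 5 = 315.
The 4 extra days are Thursday, Friday, Saturday, Sunday — 2 of them qualify.
Total: 315 + 2 = 317.
Holidays: Feb 15, 2018 (Thu); Mar 29, 2018 (Thu); Apr 10, 2018 (Tue); Apr 13, 2018 (Fri); Mar 13, 2019 (Wed).
All 5 holidays fall on weekdays, so subtract 5.
Business days: 317 − 5 = 312.

312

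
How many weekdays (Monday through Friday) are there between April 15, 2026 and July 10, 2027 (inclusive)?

323 weekdays

April 15, 2026 is a Wednesday.
The range spans 452 days (inclusive of both endpoints).
452 = 7 × 64 + 4, so there are 64 full weeks plus 4 extra days.
Each full week contributes 5 weekdays (Mon–Fri): 64 × 5 = 320.
The 4 extra days are Wed, Thu, Fri, Sat — 3 of them qualify.
Total: 320 + 3 = 323.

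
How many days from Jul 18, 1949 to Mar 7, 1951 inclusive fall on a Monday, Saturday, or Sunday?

256

Jul 18, 1949 is a Monday.
The range spans 598 days (inclusive of both endpoints).
598 = 7 × 85 + 3, so there are 85 full weeks plus 3 extra days.
Each full week contributes 3 days from the set (Mon, Sat, Sun): 85 × 3 = 255.
The 3 extra days are Monday, Tuesday, Wednesday — 1 of them qualifies.
Total: 255 + 1 = 256.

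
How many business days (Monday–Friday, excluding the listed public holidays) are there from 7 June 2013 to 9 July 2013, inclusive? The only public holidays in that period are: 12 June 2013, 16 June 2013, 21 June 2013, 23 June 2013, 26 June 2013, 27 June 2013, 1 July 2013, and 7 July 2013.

18

7 June 2013 is a Friday.
The range spans 33 days (inclusive of both endpoints).
33 = 7 × 4 + 5, so there are 4 full weeks plus 5 extra days.
Each full week contributes 5 weekdays (Mon–Fri): 4 × 5 = 20.
The 5 extra days are Friday, Saturday, Sunday, Monday, Tuesday — 3 of them qualify.
Total: 20 + 3 = 23.
Holidays: 12 June 2013 (Wed); 16 June 2013 (Sun); 21 June 2013 (Fri); 23 June 2013 (Sun); 26 June 2013 (Wed); 27 June 2013 (Thu); 1 July 2013 (Mon); 7 July 2013 (Sun).
5 of the 8 holidays fall on weekdays; the rest are weekends and were already excluded.
Business days: 23 − 5 = 18.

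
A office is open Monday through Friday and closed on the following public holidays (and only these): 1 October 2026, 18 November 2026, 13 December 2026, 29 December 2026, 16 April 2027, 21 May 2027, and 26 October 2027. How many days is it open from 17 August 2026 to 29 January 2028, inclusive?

374

17 August 2026 is a Monday.
That's 531 days from start to end, counting both.
531 = 7 × 75 + 6, so there are 75 full weeks plus 6 extra days.
Each full week contributes 5 weekdays (Mon–Fri): 75 × 5 = 375.
The 6 extra days are Monday, Tuesday, Wednesday, Thursday, Friday, Saturday — 5 of them qualify.
Total: 375 + 5 = 380.
Holidays: 1 October 2026 (Thu); 18 November 2026 (Wed); 13 December 2026 (Sun); 29 December 2026 (Tue); 16 April 2027 (Fri); 21 May 2027 (Fri); 26 October 2027 (Tue).
6 of the 7 holidays fall on weekdays; the rest are weekends and were already excluded.
Business days: 380 − 6 = 374.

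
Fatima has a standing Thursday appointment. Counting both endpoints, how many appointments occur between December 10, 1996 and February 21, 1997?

December 10, 1996 is a Tuesday.
From December 10, 1996 to February 21, 1997 is 74 days inclusive.
74 = 7 × 10 + 4, so there are 10 full weeks plus 4 extra days.
Each full week contributes one Thursday: 10 so far.
The 4 extra days are Tuesday, Wednesday, Thursday, Friday — 1 of them qualifies.
Total: 10 + 1 = 11.

11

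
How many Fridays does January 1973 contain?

Jan 1, 1973 is a Monday.
The range spans 31 days (inclusive of both endpoints).
31 = 7 × 4 + 3, so there are 4 full weeks plus 3 extra days.
Each full week contributes one Friday: 4 so far.
The 3 extra days are Monday, Tuesday, Wednesday — none qualify.
Total: 4 + 0 = 4.

4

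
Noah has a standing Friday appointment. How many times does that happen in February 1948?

Feb 1, 1948 is a Sunday.
From Feb 1, 1948 to Feb 29, 1948 is 29 days inclusive.
29 = 7 × 4 + 1, so there are 4 full weeks plus 1 extra day.
Each full week contributes one Friday: 4 so far.
The 1 extra day is Sun — none qualify.
Total: 4 + 0 = 4.

4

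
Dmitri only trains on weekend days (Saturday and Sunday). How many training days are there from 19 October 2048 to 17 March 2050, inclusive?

19 October 2048 is a Monday.
From 19 October 2048 to 17 March 2050 is 515 days inclusive.
515 = 7 × 73 + 4, so there are 73 full weeks plus 4 extra days.
Each full week contributes 2 weekend days (Sat, Sun): 73 × 2 = 146.
The 4 extra days are Mon, Tue, Wed, Thu — none qualify.
Total: 146 + 0 = 146.

146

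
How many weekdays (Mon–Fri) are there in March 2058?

21 weekdays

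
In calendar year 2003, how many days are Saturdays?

Jan 1, 2003 is a Wednesday.
That's 365 days from start to end, counting both.
365 = 7 × 52 + 1, so there are 52 full weeks plus 1 extra day.
Each full week contributes one Saturday: 52 so far.
The 1 extra day is Wed — none qualify.
Total: 52 + 0 = 52.

52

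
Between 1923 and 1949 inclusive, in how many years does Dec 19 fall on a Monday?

4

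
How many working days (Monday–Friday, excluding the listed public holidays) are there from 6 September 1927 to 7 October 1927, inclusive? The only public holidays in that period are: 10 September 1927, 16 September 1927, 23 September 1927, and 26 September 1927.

21

6 September 1927 is a Tuesday.
The range spans 32 days (inclusive of both endpoints).
32 = 7 × 4 + 4, so there are 4 full weeks plus 4 extra days.
Each full week contributes 5 weekdays (Mon–Fri): 4 × 5 = 20.
The 4 extra days are Tue, Wed, Thu, Fri — 4 of them qualify.
Total: 20 + 4 = 24.
Holidays: 10 September 1927 (Sat); 16 September 1927 (Fri); 23 September 1927 (Fri); 26 September 1927 (Mon).
3 of the 4 holidays fall on weekdays; the rest are weekends and were already excluded.
Business days: 24 − 3 = 21.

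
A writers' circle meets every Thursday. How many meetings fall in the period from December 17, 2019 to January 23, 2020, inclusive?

December 17, 2019 is a Tuesday.
The range spans 38 days (inclusive of both endpoints).
38 = 7 × 5 + 3, so there are 5 full weeks plus 3 extra days.
Each full week contributes one Thursday: 5 so far.
The 3 extra days are Tuesday, Wednesday, Thursday — 1 of them qualifies.
Total: 5 + 1 = 6.

6 Thursdays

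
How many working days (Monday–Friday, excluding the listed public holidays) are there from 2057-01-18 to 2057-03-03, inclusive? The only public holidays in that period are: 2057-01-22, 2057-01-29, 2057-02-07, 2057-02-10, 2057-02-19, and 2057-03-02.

2057-01-18 is a Thursday.
From 2057-01-18 to 2057-03-03 is 45 days inclusive.
45 = 7 × 6 + 3, so there are 6 full weeks plus 3 extra days.
Each full week contributes 5 weekdays (Mon–Fri): 6 × 5 = 30.
The 3 extra days are Thu, Fri, Sat — 2 of them qualify.
Total: 30 + 2 = 32.
Holidays: 2057-01-22 (Mon); 2057-01-29 (Mon); 2057-02-07 (Wed); 2057-02-10 (Sat); 2057-02-19 (Mon); 2057-03-02 (Fri).
5 of the 6 holidays fall on weekdays; the rest are weekends and were already excluded.
Business days: 32 − 5 = 27.

27 working days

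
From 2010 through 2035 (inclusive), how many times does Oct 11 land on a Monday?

4

Day of week of October 11 in each year:
2010: Mon ✓, 2011: Tue, 2012: Thu, 2013: Fri, 2014: Sat, 2015: Sun, 2016: Tue, 2017: Wed, 2018: Thu, 2019: Fri, 2020: Sun, 2021: Mon ✓, 2022: Tue, 2023: Wed, 2024: Fri, 2025: Sat, 2026: Sun, 2027: Mon ✓, 2028: Wed, 2029: Thu, 2030: Fri, 2031: Sat, 2032: Mon ✓, 2033: Tue, 2034: Wed, 2035: Thu
Mondays: 2010, 2021, 2027, 2032.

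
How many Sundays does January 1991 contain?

1991-01-01 is a Tuesday.
From 1991-01-01 to 1991-01-31 is 31 days inclusive.
31 = 7 × 4 + 3, so there are 4 full weeks plus 3 extra days.
Each full week contributes one Sunday: 4 so far.
The 3 extra days are Tuesday, Wednesday, Thursday — none qualify.
Total: 4 + 0 = 4.

4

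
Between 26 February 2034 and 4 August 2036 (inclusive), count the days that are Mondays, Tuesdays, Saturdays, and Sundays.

26 February 2034 is a Sunday.
The range spans 891 days (inclusive of both endpoints).
891 = 7 × 127 + 2, so there are 127 full weeks plus 2 extra days.
Each full week contributes 4 days from the set (Mon, Tue, Sat, Sun): 127 × 4 = 508.
The 2 extra days are Sun, Mon — 2 of them qualify.
Total: 508 + 2 = 510.

510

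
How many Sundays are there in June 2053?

5

June 1, 2053 is a Sunday.
The range spans 30 days (inclusive of both endpoints).
30 = 7 × 4 + 2, so there are 4 full weeks plus 2 extra days.
Each full week contributes one Sunday: 4 so far.
The 2 extra days are Sunday, Monday — 1 of them qualifies.
Total: 4 + 1 = 5.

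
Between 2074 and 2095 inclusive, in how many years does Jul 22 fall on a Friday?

3

Day of week of July 22 in each year:
2074: Sun, 2075: Mon, 2076: Wed, 2077: Thu, 2078: Fri ✓, 2079: Sat, 2080: Mon, 2081: Tue, 2082: Wed, 2083: Thu, 2084: Sat, 2085: Sun, 2086: Mon, 2087: Tue, 2088: Thu, 2089: Fri ✓, 2090: Sat, 2091: Sun, 2092: Tue, 2093: Wed, 2094: Thu, 2095: Fri ✓
Fridays: 2078, 2089, 2095.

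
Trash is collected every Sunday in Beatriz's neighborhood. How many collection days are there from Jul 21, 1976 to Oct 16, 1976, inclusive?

12 Sundays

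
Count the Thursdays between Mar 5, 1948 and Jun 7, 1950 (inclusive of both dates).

117

Mar 5, 1948 is a Friday.
From Mar 5, 1948 to Jun 7, 1950 is 825 days inclusive.
825 = 7 × 117 + 6, so there are 117 full weeks plus 6 extra days.
Each full week contributes one Thursday: 117 so far.
The 6 extra days are Fri, Sat, Sun, Mon, Tue, Wed — none qualify.
Total: 117 + 0 = 117.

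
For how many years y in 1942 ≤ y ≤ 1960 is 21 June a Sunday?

Day of week of June 21 in each year:
1942: Sun ✓, 1943: Mon, 1944: Wed, 1945: Thu, 1946: Fri, 1947: Sat, 1948: Mon, 1949: Tue, 1950: Wed, 1951: Thu, 1952: Sat, 1953: Sun ✓, 1954: Mon, 1955: Tue, 1956: Thu, 1957: Fri, 1958: Sat, 1959: Sun ✓, 1960: Tue
Sundays: 1942, 1953, 1959.

3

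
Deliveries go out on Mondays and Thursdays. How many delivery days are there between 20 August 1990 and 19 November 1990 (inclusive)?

27

20 August 1990 is a Monday.
That's 92 days from start to end, counting both.
92 = 7 × 13 + 1, so there are 13 full weeks plus 1 extra day.
Each full week contributes 2 days from the set (Mon, Thu): 13 × 2 = 26.
The 1 extra day is Monday — 1 of them qualifies.
Total: 26 + 1 = 27.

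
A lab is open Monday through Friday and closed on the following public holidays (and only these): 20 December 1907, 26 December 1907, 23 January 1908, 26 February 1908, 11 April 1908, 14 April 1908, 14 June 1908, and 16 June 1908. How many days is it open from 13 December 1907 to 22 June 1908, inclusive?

13 December 1907 is a Friday.
The range spans 193 days (inclusive of both endpoints).
193 = 7 × 27 + 4, so there are 27 full weeks plus 4 extra days.
Each full week contributes 5 weekdays (Mon–Fri): 27 × 5 = 135.
The 4 extra days are Fri, Sat, Sun, Mon — 2 of them qualify.
Total: 135 + 2 = 137.
Holidays: 20 December 1907 (Fri); 26 December 1907 (Thu); 23 January 1908 (Thu); 26 February 1908 (Wed); 11 April 1908 (Sat); 14 April 1908 (Tue); 14 June 1908 (Sun); 16 June 1908 (Tue).
6 of the 8 holidays fall on weekdays; the rest are weekends and were already excluded.
Business days: 137 − 6 = 131.

131 business days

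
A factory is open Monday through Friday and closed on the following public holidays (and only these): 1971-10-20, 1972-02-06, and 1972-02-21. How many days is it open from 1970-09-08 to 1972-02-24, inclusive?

381 working days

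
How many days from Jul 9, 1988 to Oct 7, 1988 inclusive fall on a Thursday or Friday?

Jul 9, 1988 is a Saturday.
The range spans 91 days (inclusive of both endpoints).
91 = 7 × 13, so the span is exactly 13 full weeks.
Each full week contributes 2 days from the set (Thu, Fri): 13 × 2 = 26.
Total: 26.

26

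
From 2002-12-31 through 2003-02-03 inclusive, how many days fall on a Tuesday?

5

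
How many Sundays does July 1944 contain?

July 1, 1944 is a Saturday.
From July 1, 1944 to July 31, 1944 is 31 days inclusive.
31 = 7 × 4 + 3, so there are 4 full weeks plus 3 extra days.
Each full week contributes one Sunday: 4 so far.
The 3 extra days are Sat, Sun, Mon — 1 of them qualifies.
Total: 4 + 1 = 5.

5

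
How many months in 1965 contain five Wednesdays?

4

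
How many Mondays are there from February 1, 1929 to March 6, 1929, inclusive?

February 1, 1929 is a Friday.
That's 34 days from start to end, counting both.
34 = 7 × 4 + 6, so there are 4 full weeks plus 6 extra days.
Each full week contributes one Monday: 4 so far.
The 6 extra days are Fri, Sat, Sun, Mon, Tue, Wed — 1 of them qualifies.
Total: 4 + 1 = 5.

5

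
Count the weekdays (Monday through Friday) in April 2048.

April 1, 2048 is a Wednesday.
That's 30 days from start to end, counting both.
30 = 7 × 4 + 2, so there are 4 full weeks plus 2 extra days.
Each full week contributes 5 weekdays (Mon–Fri): 4 × 5 = 20.
The 2 extra days are Wed, Thu — 2 of them qualify.
Total: 20 + 2 = 22.

22 weekdays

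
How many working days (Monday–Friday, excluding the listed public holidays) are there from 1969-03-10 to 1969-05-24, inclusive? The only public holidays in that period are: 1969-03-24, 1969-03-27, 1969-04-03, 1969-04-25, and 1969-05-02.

1969-03-10 is a Monday.
The range spans 76 days (inclusive of both endpoints).
76 = 7 × 10 + 6, so there are 10 full weeks plus 6 extra days.
Each full week contributes 5 weekdays (Mon–Fri): 10 × 5 = 50.
The 6 extra days are Mon, Tue, Wed, Thu, Fri, Sat — 5 of them qualify.
Total: 50 + 5 = 55.
Holidays: 1969-03-24 (Mon); 1969-03-27 (Thu); 1969-04-03 (Thu); 1969-04-25 (Fri); 1969-05-02 (Fri).
All 5 holidays fall on weekdays, so subtract 5.
Business days: 55 − 5 = 50.

50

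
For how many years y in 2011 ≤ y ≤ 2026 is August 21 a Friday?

Day of week of August 21 in each year:
2011: Sun, 2012: Tue, 2013: Wed, 2014: Thu, 2015: Fri ✓, 2016: Sun, 2017: Mon, 2018: Tue, 2019: Wed, 2020: Fri ✓, 2021: Sat, 2022: Sun, 2023: Mon, 2024: Wed, 2025: Thu, 2026: Fri ✓
Fridays: 2015, 2020, 2026.

3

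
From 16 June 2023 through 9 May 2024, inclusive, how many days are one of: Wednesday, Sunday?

94

16 June 2023 is a Friday.
That's 329 days from start to end, counting both.
329 = 7 × 47, so the span is exactly 47 full weeks.
Each full week contributes 2 days from the set (Wed, Sun): 47 × 2 = 94.
Total: 94.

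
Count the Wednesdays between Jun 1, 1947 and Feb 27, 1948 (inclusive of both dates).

Jun 1, 1947 is a Sunday.
From Jun 1, 1947 to Feb 27, 1948 is 272 days inclusive.
272 = 7 × 38 + 6, so there are 38 full weeks plus 6 extra days.
Each full week contributes one Wednesday: 38 so far.
The 6 extra days are Sun, Mon, Tue, Wed, Thu, Fri — 1 of them qualifies.
Total: 38 + 1 = 39.

39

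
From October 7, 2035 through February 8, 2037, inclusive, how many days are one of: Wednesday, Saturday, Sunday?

October 7, 2035 is a Sunday.
That's 491 days from start to end, counting both.
491 = 7 × 70 + 1, so there are 70 full weeks plus 1 extra day.
Each full week contributes 3 days from the set (Wed, Sat, Sun): 70 × 3 = 210.
The 1 extra day is Sunday — 1 of them qualifies.
Total: 210 + 1 = 211.

211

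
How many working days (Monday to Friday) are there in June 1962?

21 weekdays

June 1, 1962 is a Friday.
From June 1, 1962 to June 30, 1962 is 30 days inclusive.
30 = 7 × 4 + 2, so there are 4 full weeks plus 2 extra days.
Each full week contributes 5 weekdays (Mon–Fri): 4 × 5 = 20.
The 2 extra days are Fri, Sat — 1 of them qualifies.
Total: 20 + 1 = 21.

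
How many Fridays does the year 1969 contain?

52

1 January 1969 is a Wednesday.
The range spans 365 days (inclusive of both endpoints).
365 = 7 × 52 + 1, so there are 52 full weeks plus 1 extra day.
Each full week contributes one Friday: 52 so far.
The 1 extra day is Wednesday — none qualify.
Total: 52 + 0 = 52.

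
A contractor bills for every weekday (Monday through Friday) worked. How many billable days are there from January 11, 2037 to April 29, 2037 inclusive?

78 weekdays

January 11, 2037 is a Sunday.
From January 11, 2037 to April 29, 2037 is 109 days inclusive.
109 = 7 × 15 + 4, so there are 15 full weeks plus 4 extra days.
Each full week contributes 5 weekdays (Mon–Fri): 15 × 5 = 75.
The 4 extra days are Sun, Mon, Tue, Wed — 3 of them qualify.
Total: 75 + 3 = 78.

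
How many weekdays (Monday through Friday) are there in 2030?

261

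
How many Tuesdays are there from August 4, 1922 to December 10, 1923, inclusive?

August 4, 1922 is a Friday.
From August 4, 1922 to December 10, 1923 is 494 days inclusive.
494 = 7 × 70 + 4, so there are 70 full weeks plus 4 extra days.
Each full week contributes one Tuesday: 70 so far.
The 4 extra days are Fri, Sat, Sun, Mon — none qualify.
Total: 70 + 0 = 70.

70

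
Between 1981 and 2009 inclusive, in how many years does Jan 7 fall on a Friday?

Day of week of January 7 in each year:
1981: Wed, 1982: Thu, 1983: Fri ✓, 1984: Sat, 1985: Mon, 1986: Tue, 1987: Wed, 1988: Thu, 1989: Sat, 1990: Sun, 1991: Mon, 1992: Tue, 1993: Thu, 1994: Fri ✓, 1995: Sat, 1996: Sun, 1997: Tue, 1998: Wed, 1999: Thu, 2000: Fri ✓, 2001: Sun, 2002: Mon, 2003: Tue, 2004: Wed, 2005: Fri ✓, 2006: Sat, 2007: Sun, 2008: Mon, 2009: Wed
Fridays: 1983, 1994, 2000, 2005.

4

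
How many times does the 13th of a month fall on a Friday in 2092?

1

The 13th falls on a Friday when the month's 13th has weekday Fri.
Jan 13 is Sun; Feb 13 is Wed; Mar 13 is Thu; Apr 13 is Sun; May 13 is Tue; Jun 13 is Fri ✓; Jul 13 is Sun; Aug 13 is Wed; Sep 13 is Sat; Oct 13 is Mon; Nov 13 is Thu; Dec 13 is Sat.
Friday the 13ths: Jun.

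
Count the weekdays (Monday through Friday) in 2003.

261 weekdays

January 1, 2003 is a Wednesday.
From January 1, 2003 to December 31, 2003 is 365 days inclusive.
365 = 7 × 52 + 1, so there are 52 full weeks plus 1 extra day.
Each full week contributes 5 weekdays (Mon–Fri): 52 × 5 = 260.
The 1 extra day is Wednesday — 1 of them qualifies.
Total: 260 + 1 = 261.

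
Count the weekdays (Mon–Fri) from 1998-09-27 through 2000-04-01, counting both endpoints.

1998-09-27 is a Sunday.
The range spans 553 days (inclusive of both endpoints).
553 = 7 × 79, so the span is exactly 79 full weeks.
Each full week contributes 5 weekdays (Mon–Fri): 79 × 5 = 395.
Total: 395.

395 weekdays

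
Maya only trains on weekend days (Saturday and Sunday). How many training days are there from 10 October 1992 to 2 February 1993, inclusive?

10 October 1992 is a Saturday.
The range spans 116 days (inclusive of both endpoints).
116 = 7 × 16 + 4, so there are 16 full weeks plus 4 extra days.
Each full week contributes 2 weekend days (Sat, Sun): 16 × 2 = 32.
The 4 extra days are Saturday, Sunday, Monday, Tuesday — 2 of them qualify.
Total: 32 + 2 = 34.

34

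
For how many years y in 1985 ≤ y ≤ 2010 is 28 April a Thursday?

Day of week of April 28 in each year:
1985: Sun, 1986: Mon, 1987: Tue, 1988: Thu ✓, 1989: Fri, 1990: Sat, 1991: Sun, 1992: Tue, 1993: Wed, 1994: Thu ✓, 1995: Fri, 1996: Sun, 1997: Mon, 1998: Tue, 1999: Wed, 2000: Fri, 2001: Sat, 2002: Sun, 2003: Mon, 2004: Wed, 2005: Thu ✓, 2006: Fri, 2007: Sat, 2008: Mon, 2009: Tue, 2010: Wed
Thursdays: 1988, 1994, 2005.

3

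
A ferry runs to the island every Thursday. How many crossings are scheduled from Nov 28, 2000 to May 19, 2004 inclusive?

181 Thursdays

Nov 28, 2000 is a Tuesday.
From Nov 28, 2000 to May 19, 2004 is 1269 days inclusive.
1269 = 7 × 181 + 2, so there are 181 full weeks plus 2 extra days.
Each full week contributes one Thursday: 181 so far.
The 2 extra days are Tuesday, Wednesday — none qualify.
Total: 181 + 0 = 181.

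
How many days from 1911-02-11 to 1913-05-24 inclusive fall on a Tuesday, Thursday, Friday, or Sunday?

1911-02-11 is a Saturday.
The range spans 834 days (inclusive of both endpoints).
834 = 7 × 119 + 1, so there are 119 full weeks plus 1 extra day.
Each full week contributes 4 days from the set (Tue, Thu, Fri, Sun): 119 × 4 = 476.
The 1 extra day is Saturday — none qualify.
Total: 476 + 0 = 476.

476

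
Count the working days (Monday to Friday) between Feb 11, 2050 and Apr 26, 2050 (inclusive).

53 weekdays

Feb 11, 2050 is a Friday.
The range spans 75 days (inclusive of both endpoints).
75 = 7 × 10 + 5, so there are 10 full weeks plus 5 extra days.
Each full week contributes 5 weekdays (Mon–Fri): 10 × 5 = 50.
The 5 extra days are Fri, Sat, Sun, Mon, Tue — 3 of them qualify.
Total: 50 + 3 = 53.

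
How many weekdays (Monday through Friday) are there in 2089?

260 weekdays

January 1, 2089 is a Saturday.
From January 1, 2089 to December 31, 2089 is 365 days inclusive.
365 = 7 × 52 + 1, so there are 52 full weeks plus 1 extra day.
Each full week contributes 5 weekdays (Mon–Fri): 52 × 5 = 260.
The 1 extra day is Saturday — none qualify.
Total: 260 + 0 = 260.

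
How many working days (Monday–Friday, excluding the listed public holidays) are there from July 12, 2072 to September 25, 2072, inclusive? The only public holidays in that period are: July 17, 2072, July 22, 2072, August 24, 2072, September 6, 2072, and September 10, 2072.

July 12, 2072 is a Tuesday.
That's 76 days from start to end, counting both.
76 = 7 × 10 + 6, so there are 10 full weeks plus 6 extra days.
Each full week contributes 5 weekdays (Mon–Fri): 10 × 5 = 50.
The 6 extra days are Tuesday, Wednesday, Thursday, Friday, Saturday, Sunday — 4 of them qualify.
Total: 50 + 4 = 54.
Holidays: July 17, 2072 (Sun); July 22, 2072 (Fri); August 24, 2072 (Wed); September 6, 2072 (Tue); September 10, 2072 (Sat).
3 of the 5 holidays fall on weekdays; the rest are weekends and were already excluded.
Business days: 54 − 3 = 51.

51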